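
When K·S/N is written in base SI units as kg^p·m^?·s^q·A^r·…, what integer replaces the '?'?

S = kg⁻¹·m⁻²·s³·A².
N = kg·m·s⁻².
So N⁻¹ = kg⁻¹·m⁻¹·s².
Combining: K·S·N⁻¹ = K · (kg⁻¹·m⁻²·s³·A²) · (kg⁻¹·m⁻¹·s²) = kg⁻²·m⁻³·s⁵·A²·K.
The exponent of m is -3.

-3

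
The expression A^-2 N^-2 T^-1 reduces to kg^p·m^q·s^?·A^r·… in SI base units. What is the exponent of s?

N = kg·m/s² = kg·m·s⁻² (force = mass × acceleration).
So N⁻² = kg⁻²·m⁻²·s⁴.
T = Wb/m² (flux density = flux per area),
    = kg·s⁻²·A⁻¹.
So T⁻¹ = kg⁻¹·s²·A.
Combining: A⁻²·N⁻²·T⁻¹ = A⁻² · (kg⁻²·m⁻²·s⁴) · (kg⁻¹·s²·A) = kg⁻³·m⁻²·s⁶·A⁻¹.
The exponent of s is 6.

6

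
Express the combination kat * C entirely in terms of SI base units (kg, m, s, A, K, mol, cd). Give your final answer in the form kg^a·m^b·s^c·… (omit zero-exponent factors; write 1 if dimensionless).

A·mol

kat = mol/s = s⁻¹·mol (catalytic activity).
C = A·s = s·A (charge = current × time).
Combining: kat·C = (s⁻¹·mol) · (s·A) = A·mol.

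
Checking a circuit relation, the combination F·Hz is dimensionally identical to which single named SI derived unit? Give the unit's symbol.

F = kg⁻¹·m⁻²·s⁴·A².
Hz = s⁻¹.
Combining: F·Hz = (kg⁻¹·m⁻²·s⁴·A²) · s⁻¹ = kg⁻¹·m⁻²·s³·A².
kg⁻¹·m⁻²·s³·A² is the base-SI form of the siemens.

S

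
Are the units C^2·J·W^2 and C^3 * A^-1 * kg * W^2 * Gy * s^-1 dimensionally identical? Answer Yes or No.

Left side:
  C = s·A.
  So C² = s²·A².
  J = kg·m²·s⁻².
  W = kg·m²·s⁻³.
  So W² = kg²·m⁴·s⁻⁶.
  Combining: C²·J·W² = (s²·A²) · (kg·m²·s⁻²) · (kg²·m⁴·s⁻⁶) = kg³·m⁶·s⁻⁶·A².
Right side:
  C = s·A.
  So C³ = s³·A³.
  W = kg·m²·s⁻³.
  So W² = kg²·m⁴·s⁻⁶.
  Gy = m²·s⁻².
  Combining: C³·A⁻¹·kg·W²·Gy·s⁻¹ = (s³·A³) · A⁻¹ · kg · (kg²·m⁴·s⁻⁶) · (m²·s⁻²) · s⁻¹ = kg³·m⁶·s⁻⁶·A².
Both reduce to kg³·m⁶·s⁻⁶·A².

Yes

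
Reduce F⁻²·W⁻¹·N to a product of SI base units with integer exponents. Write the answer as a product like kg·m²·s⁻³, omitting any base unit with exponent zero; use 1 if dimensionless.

F = kg⁻¹·m⁻²·s⁴·A².
So F⁻² = kg²·m⁴·s⁻⁸·A⁻⁴.
W = kg·m²·s⁻³.
So W⁻¹ = kg⁻¹·m⁻²·s³.
N = kg·m·s⁻².
Combining: F⁻²·W⁻¹·N = (kg²·m⁴·s⁻⁸·A⁻⁴) · (kg⁻¹·m⁻²·s³) · (kg·m·s⁻²) = kg²·m³·s⁻⁷·A⁻⁴.

kg²·m³·s⁻⁷·A⁻⁴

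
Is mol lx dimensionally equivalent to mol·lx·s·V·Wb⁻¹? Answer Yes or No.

Yes

Left side:
  lx = m⁻²·cd.
  Combining: mol·lx = mol · (m⁻²·cd) = m⁻²·mol·cd.
Right side:
  lx = m⁻²·cd.
  V = kg·m²·s⁻³·A⁻¹.
  Wb = kg·m²·s⁻²·A⁻¹.
  So Wb⁻¹ = kg⁻¹·m⁻²·s²·A.
  Combining: mol·lx·s·V·Wb⁻¹ = mol · (m⁻²·cd) · s · (kg·m²·s⁻³·A⁻¹) · (kg⁻¹·m⁻²·s²·A) = m⁻²·mol·cd.
Both reduce to m⁻²·mol·cd.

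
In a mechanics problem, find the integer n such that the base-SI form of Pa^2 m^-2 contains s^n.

-4

Pa = N/m² (pressure = force per area),
    = kg·m⁻¹·s⁻².
So Pa² = kg²·m⁻²·s⁻⁴.
Combining: Pa²·m⁻² = (kg²·m⁻²·s⁻⁴) · m⁻² = kg²·m⁻⁴·s⁻⁴.
The exponent of s is -4.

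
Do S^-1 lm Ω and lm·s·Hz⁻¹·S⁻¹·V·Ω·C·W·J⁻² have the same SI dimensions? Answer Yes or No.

Left side:
  S = kg⁻¹·m⁻²·s³·A².
  So S⁻¹ = kg·m²·s⁻³·A⁻².
  lm = cd.
  Ω = kg·m²·s⁻³·A⁻².
  Combining: S⁻¹·lm·Ω = (kg·m²·s⁻³·A⁻²) · cd · (kg·m²·s⁻³·A⁻²) = kg²·m⁴·s⁻⁶·A⁻⁴·cd.
Right side:
  lm = cd.
  Hz = s⁻¹.
  So Hz⁻¹ = s.
  S = kg⁻¹·m⁻²·s³·A².
  So S⁻¹ = kg·m²·s⁻³·A⁻².
  V = kg·m²·s⁻³·A⁻¹.
  Ω = kg·m²·s⁻³·A⁻².
  C = s·A.
  W = kg·m²·s⁻³.
  J = kg·m²·s⁻².
  So J⁻² = kg⁻²·m⁻⁴·s⁴.
  Combining: lm·s·Hz⁻¹·S⁻¹·V·Ω·C·W·J⁻² = cd · s · s · (kg·m²·s⁻³·A⁻²) · (kg·m²·s⁻³·A⁻¹) · (kg·m²·s⁻³·A⁻²) · (s·A) · (kg·m²·s⁻³) · (kg⁻²·m⁻⁴·s⁴) = kg²·m⁴·s⁻⁵·A⁻⁴·cd.
Left is kg²·m⁴·s⁻⁶·A⁻⁴·cd; right is kg²·m⁴·s⁻⁵·A⁻⁴·cd — different.

No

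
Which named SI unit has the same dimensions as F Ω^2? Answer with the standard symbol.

H

F = C/V (capacitance = charge per voltage),
    = A·s/(kg·m²·s⁻³·A⁻¹) (substituting C and V),
    = kg⁻¹·m⁻²·s⁴·A².
Ω = V/A (resistance = voltage per current),
    = kg·m²·s⁻³·A⁻².
So Ω² = kg²·m⁴·s⁻⁶·A⁻⁴.
Combining: F·Ω² = (kg⁻¹·m⁻²·s⁴·A²) · (kg²·m⁴·s⁻⁶·A⁻⁴) = kg·m²·s⁻²·A⁻².
kg·m²·s⁻²·A⁻² is the base-SI form of the henry.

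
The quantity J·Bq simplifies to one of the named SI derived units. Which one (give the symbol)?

J = N·m (work = force × distance),
    = kg·m²·s⁻².
Bq = 1/s = s⁻¹ (activity is decays per second).
Combining: J·Bq = (kg·m²·s⁻²) · s⁻¹ = kg·m²·s⁻³.
kg·m²·s⁻³ is the base-SI form of the watt.

W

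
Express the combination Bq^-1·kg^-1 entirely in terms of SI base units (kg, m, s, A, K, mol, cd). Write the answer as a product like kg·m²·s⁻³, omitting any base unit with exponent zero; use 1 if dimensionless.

kg⁻¹·s

Bq = s⁻¹.
So Bq⁻¹ = s.
Combining: Bq⁻¹·kg⁻¹ = s · kg⁻¹ = kg⁻¹·s.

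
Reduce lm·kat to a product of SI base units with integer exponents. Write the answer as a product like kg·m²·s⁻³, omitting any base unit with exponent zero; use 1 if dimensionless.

s⁻¹·mol·cd

lm = cd·sr = cd (luminous flux; sr is dimensionless).
kat = mol/s = s⁻¹·mol (catalytic activity).
Combining: lm·kat = cd · (s⁻¹·mol) = s⁻¹·mol·cd.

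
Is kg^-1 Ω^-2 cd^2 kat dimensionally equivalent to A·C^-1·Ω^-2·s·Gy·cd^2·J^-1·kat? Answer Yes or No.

Left side:
  Ω = V/A (resistance = voltage per current),
      = kg·m²·s⁻³·A⁻².
  So Ω⁻² = kg⁻²·m⁻⁴·s⁶·A⁴.
  kat = mol/s = s⁻¹·mol (catalytic activity).
  Combining: kg⁻¹·Ω⁻²·cd²·kat = kg⁻¹ · (kg⁻²·m⁻⁴·s⁶·A⁴) · cd² · (s⁻¹·mol) = kg⁻³·m⁻⁴·s⁵·A⁴·mol·cd².
Right side:
  C = s·A.
  So C⁻¹ = s⁻¹·A⁻¹.
  Ω = kg·m²·s⁻³·A⁻².
  So Ω⁻² = kg⁻²·m⁻⁴·s⁶·A⁴.
  Gy = m²·s⁻².
  J = kg·m²·s⁻².
  So J⁻¹ = kg⁻¹·m⁻²·s².
  kat = s⁻¹·mol.
  Combining: A·C⁻¹·Ω⁻²·s·Gy·cd²·J⁻¹·kat = A · (s⁻¹·A⁻¹) · (kg⁻²·m⁻⁴·s⁶·A⁴) · s · (m²·s⁻²) · cd² · (kg⁻¹·m⁻²·s²) · (s⁻¹·mol) = kg⁻³·m⁻⁴·s⁵·A⁴·mol·cd².
Both reduce to kg⁻³·m⁻⁴·s⁵·A⁴·mol·cd².

Yes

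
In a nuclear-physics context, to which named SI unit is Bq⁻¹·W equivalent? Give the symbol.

Bq = 1/s = s⁻¹ (activity is decays per second).
So Bq⁻¹ = s.
W = J/s (power = energy per time),
    = kg·m²·s⁻³.
Combining: Bq⁻¹·W = s · (kg·m²·s⁻³) = kg·m²·s⁻².
kg·m²·s⁻² is the base-SI form of the joule.

J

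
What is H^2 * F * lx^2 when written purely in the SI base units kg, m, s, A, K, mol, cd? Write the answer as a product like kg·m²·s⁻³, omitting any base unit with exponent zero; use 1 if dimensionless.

kg·m⁻²·A⁻²·cd²

H = kg·m²·s⁻²·A⁻².
So H² = kg²·m⁴·s⁻⁴·A⁻⁴.
F = kg⁻¹·m⁻²·s⁴·A².
lx = m⁻²·cd.
So lx² = m⁻⁴·cd².
Combining: H²·F·lx² = (kg²·m⁴·s⁻⁴·A⁻⁴) · (kg⁻¹·m⁻²·s⁴·A²) · (m⁻⁴·cd²) = kg·m⁻²·A⁻²·cd².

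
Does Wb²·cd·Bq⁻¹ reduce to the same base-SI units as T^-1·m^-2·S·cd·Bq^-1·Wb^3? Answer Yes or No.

Left side:
  Wb = kg·m²·s⁻²·A⁻¹.
  So Wb² = kg²·m⁴·s⁻⁴·A⁻².
  Bq = s⁻¹.
  So Bq⁻¹ = s.
  Combining: Wb²·cd·Bq⁻¹ = (kg²·m⁴·s⁻⁴·A⁻²) · cd · s = kg²·m⁴·s⁻³·A⁻²·cd.
Right side:
  T = Wb/m² (flux density = flux per area),
      = kg·s⁻²·A⁻¹.
  So T⁻¹ = kg⁻¹·s²·A.
  S = 1/Ω (conductance is reciprocal resistance),
      = kg⁻¹·m⁻²·s³·A².
  Bq = 1/s = s⁻¹ (activity is decays per second).
  So Bq⁻¹ = s.
  Wb = V·s (flux: a volt is a weber per second),
      = kg·m²·s⁻²·A⁻¹.
  So Wb³ = kg³·m⁶·s⁻⁶·A⁻³.
  Combining: T⁻¹·m⁻²·S·cd·Bq⁻¹·Wb³ = (kg⁻¹·s²·A) · m⁻² · (kg⁻¹·m⁻²·s³·A²) · cd · s · (kg³·m⁶·s⁻⁶·A⁻³) = kg·m²·cd.
Left is kg²·m⁴·s⁻³·A⁻²·cd; right is kg·m²·cd — different.

No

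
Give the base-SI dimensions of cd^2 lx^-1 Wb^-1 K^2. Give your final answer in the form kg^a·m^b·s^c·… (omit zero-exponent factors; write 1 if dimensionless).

kg⁻¹·s²·A·K²·cd

lx = lm/m² (illuminance = luminous flux per area),
    = m⁻²·cd.
So lx⁻¹ = m²·cd⁻¹.
Wb = V·s (flux: a volt is a weber per second),
    = kg·m²·s⁻²·A⁻¹.
So Wb⁻¹ = kg⁻¹·m⁻²·s²·A.
Combining: cd²·lx⁻¹·Wb⁻¹·K² = cd² · (m²·cd⁻¹) · (kg⁻¹·m⁻²·s²·A) · K² = kg⁻¹·s²·A·K²·cd.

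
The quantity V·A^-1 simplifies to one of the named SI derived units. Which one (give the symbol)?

Ω

V = kg·m²·s⁻³·A⁻¹.
Combining: V·A⁻¹ = (kg·m²·s⁻³·A⁻¹) · A⁻¹ = kg·m²·s⁻³·A⁻².
kg·m²·s⁻³·A⁻² is the base-SI form of the ohm.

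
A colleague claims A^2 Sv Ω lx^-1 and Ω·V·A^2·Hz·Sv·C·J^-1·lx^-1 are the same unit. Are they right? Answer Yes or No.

No

Left side:
  Sv = m²·s⁻².
  Ω = kg·m²·s⁻³·A⁻².
  lx = m⁻²·cd.
  So lx⁻¹ = m²·cd⁻¹.
  Combining: A²·Sv·Ω·lx⁻¹ = A² · (m²·s⁻²) · (kg·m²·s⁻³·A⁻²) · (m²·cd⁻¹) = kg·m⁶·s⁻⁵·cd⁻¹.
Right side:
  Ω = V/A (resistance = voltage per current),
      = kg·m²·s⁻³·A⁻².
  V = W/A (potential = power per current),
      = kg·m²·s⁻³·A⁻¹.
  Hz = 1/s = s⁻¹ (frequency is cycles per second).
  Sv = J/kg (equivalent dose = energy per mass),
      = m²·s⁻².
  C = A·s = s·A (charge = current × time).
  J = N·m (work = force × distance),
      = kg·m²·s⁻².
  So J⁻¹ = kg⁻¹·m⁻²·s².
  lx = lm/m² (illuminance = luminous flux per area),
      = m⁻²·cd.
  So lx⁻¹ = m²·cd⁻¹.
  Combining: Ω·V·A²·Hz·Sv·C·J⁻¹·lx⁻¹ = (kg·m²·s⁻³·A⁻²) · (kg·m²·s⁻³·A⁻¹) · A² · s⁻¹ · (m²·s⁻²) · (s·A) · (kg⁻¹·m⁻²·s²) · (m²·cd⁻¹) = kg·m⁶·s⁻⁶·cd⁻¹.
Left is kg·m⁶·s⁻⁵·cd⁻¹; right is kg·m⁶·s⁻⁶·cd⁻¹ — different.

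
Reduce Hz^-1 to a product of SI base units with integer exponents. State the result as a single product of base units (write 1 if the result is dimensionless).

Hz = 1/s = s⁻¹ (frequency is cycles per second).
So Hz⁻¹ = s.

s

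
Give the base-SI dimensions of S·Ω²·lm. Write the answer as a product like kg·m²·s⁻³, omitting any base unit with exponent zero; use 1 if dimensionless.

S = 1/Ω (conductance is reciprocal resistance),
    = kg⁻¹·m⁻²·s³·A².
Ω = V/A (resistance = voltage per current),
    = kg·m²·s⁻³·A⁻².
So Ω² = kg²·m⁴·s⁻⁶·A⁻⁴.
lm = cd·sr = cd (luminous flux; sr is dimensionless).
Combining: S·Ω²·lm = (kg⁻¹·m⁻²·s³·A²) · (kg²·m⁴·s⁻⁶·A⁻⁴) · cd = kg·m²·s⁻³·A⁻²·cd.

kg·m²·s⁻³·A⁻²·cd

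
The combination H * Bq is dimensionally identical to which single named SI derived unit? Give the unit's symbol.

Ω

H = Wb/A (inductance = flux per current),
    = kg·m²·s⁻²·A⁻².
Bq = 1/s = s⁻¹ (activity is decays per second).
Combining: H·Bq = (kg·m²·s⁻²·A⁻²) · s⁻¹ = kg·m²·s⁻³·A⁻².
kg·m²·s⁻³·A⁻² is the base-SI form of the ohm.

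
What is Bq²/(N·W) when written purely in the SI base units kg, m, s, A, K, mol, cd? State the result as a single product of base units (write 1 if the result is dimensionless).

N = kg·m·s⁻².
So N⁻¹ = kg⁻¹·m⁻¹·s².
Bq = s⁻¹.
So Bq² = s⁻².
W = kg·m²·s⁻³.
So W⁻¹ = kg⁻¹·m⁻²·s³.
Combining: N⁻¹·Bq²·W⁻¹ = (kg⁻¹·m⁻¹·s²) · s⁻² · (kg⁻¹·m⁻²·s³) = kg⁻²·m⁻³·s³.

kg⁻²·m⁻³·s³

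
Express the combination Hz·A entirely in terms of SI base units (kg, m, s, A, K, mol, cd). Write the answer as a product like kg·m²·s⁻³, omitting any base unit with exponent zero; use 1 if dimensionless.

Hz = 1/s = s⁻¹ (frequency is cycles per second).
Combining: Hz·A = s⁻¹ · A = s⁻¹·A.

s⁻¹·A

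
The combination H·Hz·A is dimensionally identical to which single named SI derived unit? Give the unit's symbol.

H = kg·m²·s⁻²·A⁻².
Hz = s⁻¹.
Combining: H·Hz·A = (kg·m²·s⁻²·A⁻²) · s⁻¹ · A = kg·m²·s⁻³·A⁻¹.
kg·m²·s⁻³·A⁻¹ is the base-SI form of the volt.

V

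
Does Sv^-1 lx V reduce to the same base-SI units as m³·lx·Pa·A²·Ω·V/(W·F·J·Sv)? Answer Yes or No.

Left side:
  Sv = J/kg (equivalent dose = energy per mass),
      = m²·s⁻².
  So Sv⁻¹ = m⁻²·s².
  lx = lm/m² (illuminance = luminous flux per area),
      = m⁻²·cd.
  V = W/A (potential = power per current),
      = kg·m²·s⁻³·A⁻¹.
  Combining: Sv⁻¹·lx·V = (m⁻²·s²) · (m⁻²·cd) · (kg·m²·s⁻³·A⁻¹) = kg·m⁻²·s⁻¹·A⁻¹·cd.
Right side:
  W = J/s (power = energy per time),
      = kg·m²·s⁻³.
  So W⁻¹ = kg⁻¹·m⁻²·s³.
  F = C/V (capacitance = charge per voltage),
      = A·s/(kg·m²·s⁻³·A⁻¹) (substituting C and V),
      = kg⁻¹·m⁻²·s⁴·A².
  So F⁻¹ = kg·m²·s⁻⁴·A⁻².
  lx = lm/m² (illuminance = luminous flux per area),
      = m⁻²·cd.
  Pa = N/m² (pressure = force per area),
      = kg·m⁻¹·s⁻².
  Ω = V/A (resistance = voltage per current),
      = kg·m²·s⁻³·A⁻².
  J = N·m (work = force × distance),
      = kg·m²·s⁻².
  So J⁻¹ = kg⁻¹·m⁻²·s².
  V = W/A (potential = power per current),
      = kg·m²·s⁻³·A⁻¹.
  Sv = J/kg (equivalent dose = energy per mass),
      = m²·s⁻².
  So Sv⁻¹ = m⁻²·s².
  Combining: W⁻¹·m³·F⁻¹·lx·Pa·A²·Ω·J⁻¹·V·Sv⁻¹ = (kg⁻¹·m⁻²·s³) · m³ · (kg·m²·s⁻⁴·A⁻²) · (m⁻²·cd) · (kg·m⁻¹·s⁻²) · A² · (kg·m²·s⁻³·A⁻²) · (kg⁻¹·m⁻²·s²) · (kg·m²·s⁻³·A⁻¹) · (m⁻²·s²) = kg²·s⁻⁵·A⁻³·cd.
Left is kg·m⁻²·s⁻¹·A⁻¹·cd; right is kg²·s⁻⁵·A⁻³·cd — different.

No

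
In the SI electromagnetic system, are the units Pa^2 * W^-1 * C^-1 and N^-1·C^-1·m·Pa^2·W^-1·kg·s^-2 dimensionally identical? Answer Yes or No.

Left side:
  Pa = kg·m⁻¹·s⁻².
  So Pa² = kg²·m⁻²·s⁻⁴.
  W = kg·m²·s⁻³.
  So W⁻¹ = kg⁻¹·m⁻²·s³.
  C = s·A.
  So C⁻¹ = s⁻¹·A⁻¹.
  Combining: Pa²·W⁻¹·C⁻¹ = (kg²·m⁻²·s⁻⁴) · (kg⁻¹·m⁻²·s³) · (s⁻¹·A⁻¹) = kg·m⁻⁴·s⁻²·A⁻¹.
Right side:
  N = kg·m·s⁻².
  So N⁻¹ = kg⁻¹·m⁻¹·s².
  C = s·A.
  So C⁻¹ = s⁻¹·A⁻¹.
  Pa = kg·m⁻¹·s⁻².
  So Pa² = kg²·m⁻²·s⁻⁴.
  W = kg·m²·s⁻³.
  So W⁻¹ = kg⁻¹·m⁻²·s³.
  Combining: N⁻¹·C⁻¹·m·Pa²·W⁻¹·kg·s⁻² = (kg⁻¹·m⁻¹·s²) · (s⁻¹·A⁻¹) · m · (kg²·m⁻²·s⁻⁴) · (kg⁻¹·m⁻²·s³) · kg · s⁻² = kg·m⁻⁴·s⁻²·A⁻¹.
Both reduce to kg·m⁻⁴·s⁻²·A⁻¹.

Yes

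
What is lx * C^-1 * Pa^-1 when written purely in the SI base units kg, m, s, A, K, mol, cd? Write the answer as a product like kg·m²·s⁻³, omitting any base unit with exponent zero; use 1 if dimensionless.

lx = lm/m² (illuminance = luminous flux per area),
    = m⁻²·cd.
C = A·s = s·A (charge = current × time).
So C⁻¹ = s⁻¹·A⁻¹.
Pa = N/m² (pressure = force per area),
    = kg·m⁻¹·s⁻².
So Pa⁻¹ = kg⁻¹·m·s².
Combining: lx·C⁻¹·Pa⁻¹ = (m⁻²·cd) · (s⁻¹·A⁻¹) · (kg⁻¹·m·s²) = kg⁻¹·m⁻¹·s·A⁻¹·cd.

kg⁻¹·m⁻¹·s·A⁻¹·cd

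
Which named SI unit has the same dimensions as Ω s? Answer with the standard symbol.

H

Ω = kg·m²·s⁻³·A⁻².
Combining: Ω·s = (kg·m²·s⁻³·A⁻²) · s = kg·m²·s⁻²·A⁻².
kg·m²·s⁻²·A⁻² is the base-SI form of the henry.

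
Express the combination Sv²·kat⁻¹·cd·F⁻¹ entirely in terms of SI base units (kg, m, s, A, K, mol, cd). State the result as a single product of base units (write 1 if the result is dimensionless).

kg·m⁶·s⁻⁷·A⁻²·mol⁻¹·cd

Sv = J/kg (equivalent dose = energy per mass),
    = m²·s⁻².
So Sv² = m⁴·s⁻⁴.
kat = mol/s = s⁻¹·mol (catalytic activity).
So kat⁻¹ = s·mol⁻¹.
F = C/V (capacitance = charge per voltage),
    = A·s/(kg·m²·s⁻³·A⁻¹) (substituting C and V),
    = kg⁻¹·m⁻²·s⁴·A².
So F⁻¹ = kg·m²·s⁻⁴·A⁻².
Combining: Sv²·kat⁻¹·cd·F⁻¹ = (m⁴·s⁻⁴) · (s·mol⁻¹) · cd · (kg·m²·s⁻⁴·A⁻²) = kg·m⁶·s⁻⁷·A⁻²·mol⁻¹·cd.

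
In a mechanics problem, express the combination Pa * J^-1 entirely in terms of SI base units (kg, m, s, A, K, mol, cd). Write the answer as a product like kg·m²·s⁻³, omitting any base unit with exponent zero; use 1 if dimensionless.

m⁻³

Pa = N/m² (pressure = force per area),
    = kg·m⁻¹·s⁻².
J = N·m (work = force × distance),
    = kg·m²·s⁻².
So J⁻¹ = kg⁻¹·m⁻²·s².
Combining: Pa·J⁻¹ = (kg·m⁻¹·s⁻²) · (kg⁻¹·m⁻²·s²) = m⁻³.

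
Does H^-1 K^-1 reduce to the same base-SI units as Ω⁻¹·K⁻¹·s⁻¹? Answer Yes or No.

Yes

Left side:
  H = kg·m²·s⁻²·A⁻².
  So H⁻¹ = kg⁻¹·m⁻²·s²·A².
  Combining: H⁻¹·K⁻¹ = (kg⁻¹·m⁻²·s²·A²) · K⁻¹ = kg⁻¹·m⁻²·s²·A²·K⁻¹.
Right side:
  Ω = V/A (resistance = voltage per current),
      = kg·m²·s⁻³·A⁻².
  So Ω⁻¹ = kg⁻¹·m⁻²·s³·A².
  Combining: Ω⁻¹·K⁻¹·s⁻¹ = (kg⁻¹·m⁻²·s³·A²) · K⁻¹ · s⁻¹ = kg⁻¹·m⁻²·s²·A²·K⁻¹.
Both reduce to kg⁻¹·m⁻²·s²·A²·K⁻¹.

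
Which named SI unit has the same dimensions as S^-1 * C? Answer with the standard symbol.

Wb

S = 1/Ω (conductance is reciprocal resistance),
    = kg⁻¹·m⁻²·s³·A².
So S⁻¹ = kg·m²·s⁻³·A⁻².
C = A·s = s·A (charge = current × time).
Combining: S⁻¹·C = (kg·m²·s⁻³·A⁻²) · (s·A) = kg·m²·s⁻²·A⁻¹.
kg·m²·s⁻²·A⁻¹ is the base-SI form of the weber.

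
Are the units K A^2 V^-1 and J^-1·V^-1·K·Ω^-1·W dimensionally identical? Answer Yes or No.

No

Left side:
  V = kg·m²·s⁻³·A⁻¹.
  So V⁻¹ = kg⁻¹·m⁻²·s³·A.
  Combining: K·A²·V⁻¹ = K · A² · (kg⁻¹·m⁻²·s³·A) = kg⁻¹·m⁻²·s³·A³·K.
Right side:
  J = N·m (work = force × distance),
      = kg·m²·s⁻².
  So J⁻¹ = kg⁻¹·m⁻²·s².
  V = W/A (potential = power per current),
      = kg·m²·s⁻³·A⁻¹.
  So V⁻¹ = kg⁻¹·m⁻²·s³·A.
  Ω = V/A (resistance = voltage per current),
      = kg·m²·s⁻³·A⁻².
  So Ω⁻¹ = kg⁻¹·m⁻²·s³·A².
  W = J/s (power = energy per time),
      = kg·m²·s⁻³.
  Combining: J⁻¹·V⁻¹·K·Ω⁻¹·W = (kg⁻¹·m⁻²·s²) · (kg⁻¹·m⁻²·s³·A) · K · (kg⁻¹·m⁻²·s³·A²) · (kg·m²·s⁻³) = kg⁻²·m⁻⁴·s⁵·A³·K.
Left is kg⁻¹·m⁻²·s³·A³·K; right is kg⁻²·m⁻⁴·s⁵·A³·K — different.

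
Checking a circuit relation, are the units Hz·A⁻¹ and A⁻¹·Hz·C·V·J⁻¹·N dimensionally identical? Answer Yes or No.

No

Left side:
  Hz = s⁻¹.
  Combining: Hz·A⁻¹ = s⁻¹ · A⁻¹ = s⁻¹·A⁻¹.
Right side:
  Hz = 1/s = s⁻¹ (frequency is cycles per second).
  C = A·s = s·A (charge = current × time).
  V = W/A (potential = power per current),
      = kg·m²·s⁻³·A⁻¹.
  J = N·m (work = force × distance),
      = kg·m²·s⁻².
  So J⁻¹ = kg⁻¹·m⁻²·s².
  N = kg·m/s² = kg·m·s⁻² (force = mass × acceleration).
  Combining: A⁻¹·Hz·C·V·J⁻¹·N = A⁻¹ · s⁻¹ · (s·A) · (kg·m²·s⁻³·A⁻¹) · (kg⁻¹·m⁻²·s²) · (kg·m·s⁻²) = kg·m·s⁻³·A⁻¹.
Left is s⁻¹·A⁻¹; right is kg·m·s⁻³·A⁻¹ — different.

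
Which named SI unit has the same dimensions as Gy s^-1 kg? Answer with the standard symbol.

W

Gy = m²·s⁻².
Combining: Gy·s⁻¹·kg = (m²·s⁻²) · s⁻¹ · kg = kg·m²·s⁻³.
kg·m²·s⁻³ is the base-SI form of the watt.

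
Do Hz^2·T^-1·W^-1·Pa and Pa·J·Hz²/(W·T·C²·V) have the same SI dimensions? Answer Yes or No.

No

Left side:
  Hz = s⁻¹.
  So Hz² = s⁻².
  T = kg·s⁻²·A⁻¹.
  So T⁻¹ = kg⁻¹·s²·A.
  W = kg·m²·s⁻³.
  So W⁻¹ = kg⁻¹·m⁻²·s³.
  Pa = kg·m⁻¹·s⁻².
  Combining: Hz²·T⁻¹·W⁻¹·Pa = s⁻² · (kg⁻¹·s²·A) · (kg⁻¹·m⁻²·s³) · (kg·m⁻¹·s⁻²) = kg⁻¹·m⁻³·s·A.
Right side:
  W = kg·m²·s⁻³.
  So W⁻¹ = kg⁻¹·m⁻²·s³.
  Pa = kg·m⁻¹·s⁻².
  J = kg·m²·s⁻².
  Hz = s⁻¹.
  So Hz² = s⁻².
  T = kg·s⁻²·A⁻¹.
  So T⁻¹ = kg⁻¹·s²·A.
  C = s·A.
  So C⁻² = s⁻²·A⁻².
  V = kg·m²·s⁻³·A⁻¹.
  So V⁻¹ = kg⁻¹·m⁻²·s³·A.
  Combining: W⁻¹·Pa·J·Hz²·T⁻¹·C⁻²·V⁻¹ = (kg⁻¹·m⁻²·s³) · (kg·m⁻¹·s⁻²) · (kg·m²·s⁻²) · s⁻² · (kg⁻¹·s²·A) · (s⁻²·A⁻²) · (kg⁻¹·m⁻²·s³·A) = kg⁻¹·m⁻³.
Left is kg⁻¹·m⁻³·s·A; right is kg⁻¹·m⁻³ — different.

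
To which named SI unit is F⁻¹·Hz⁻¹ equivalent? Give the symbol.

F = C/V (capacitance = charge per voltage),
    = A·s/(kg·m²·s⁻³·A⁻¹) (substituting C and V),
    = kg⁻¹·m⁻²·s⁴·A².
So F⁻¹ = kg·m²·s⁻⁴·A⁻².
Hz = 1/s = s⁻¹ (frequency is cycles per second).
So Hz⁻¹ = s.
Combining: F⁻¹·Hz⁻¹ = (kg·m²·s⁻⁴·A⁻²) · s = kg·m²·s⁻³·A⁻².
kg·m²·s⁻³·A⁻² is the base-SI form of the ohm.

Ω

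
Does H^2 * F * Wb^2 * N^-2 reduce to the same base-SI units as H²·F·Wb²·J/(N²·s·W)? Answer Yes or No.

Left side:
  H = Wb/A (inductance = flux per current),
      = kg·m²·s⁻²·A⁻².
  So H² = kg²·m⁴·s⁻⁴·A⁻⁴.
  F = C/V (capacitance = charge per voltage),
      = A·s/(kg·m²·s⁻³·A⁻¹) (substituting C and V),
      = kg⁻¹·m⁻²·s⁴·A².
  Wb = V·s (flux: a volt is a weber per second),
      = kg·m²·s⁻²·A⁻¹.
  So Wb² = kg²·m⁴·s⁻⁴·A⁻².
  N = kg·m/s² = kg·m·s⁻² (force = mass × acceleration).
  So N⁻² = kg⁻²·m⁻²·s⁴.
  Combining: H²·F·Wb²·N⁻² = (kg²·m⁴·s⁻⁴·A⁻⁴) · (kg⁻¹·m⁻²·s⁴·A²) · (kg²·m⁴·s⁻⁴·A⁻²) · (kg⁻²·m⁻²·s⁴) = kg·m⁴·A⁻⁴.
Right side:
  H = Wb/A (inductance = flux per current),
      = kg·m²·s⁻²·A⁻².
  So H² = kg²·m⁴·s⁻⁴·A⁻⁴.
  F = C/V (capacitance = charge per voltage),
      = A·s/(kg·m²·s⁻³·A⁻¹) (substituting C and V),
      = kg⁻¹·m⁻²·s⁴·A².
  N = kg·m/s² = kg·m·s⁻² (force = mass × acceleration).
  So N⁻² = kg⁻²·m⁻²·s⁴.
  Wb = V·s (flux: a volt is a weber per second),
      = kg·m²·s⁻²·A⁻¹.
  So Wb² = kg²·m⁴·s⁻⁴·A⁻².
  J = N·m (work = force × distance),
      = kg·m²·s⁻².
  W = J/s (power = energy per time),
      = kg·m²·s⁻³.
  So W⁻¹ = kg⁻¹·m⁻²·s³.
  Combining: H²·F·N⁻²·s⁻¹·Wb²·J·W⁻¹ = (kg²·m⁴·s⁻⁴·A⁻⁴) · (kg⁻¹·m⁻²·s⁴·A²) · (kg⁻²·m⁻²·s⁴) · s⁻¹ · (kg²·m⁴·s⁻⁴·A⁻²) · (kg·m²·s⁻²) · (kg⁻¹·m⁻²·s³) = kg·m⁴·A⁻⁴.
Both reduce to kg·m⁴·A⁻⁴.

Yes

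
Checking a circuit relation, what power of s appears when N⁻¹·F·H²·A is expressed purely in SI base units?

N = kg·m·s⁻².
So N⁻¹ = kg⁻¹·m⁻¹·s².
F = kg⁻¹·m⁻²·s⁴·A².
H = kg·m²·s⁻²·A⁻².
So H² = kg²·m⁴·s⁻⁴·A⁻⁴.
Combining: N⁻¹·F·H²·A = (kg⁻¹·m⁻¹·s²) · (kg⁻¹·m⁻²·s⁴·A²) · (kg²·m⁴·s⁻⁴·A⁻⁴) · A = m·s²·A⁻¹.
The exponent of s is 2.

2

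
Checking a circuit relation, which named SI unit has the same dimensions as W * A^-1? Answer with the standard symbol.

V

W = kg·m²·s⁻³.
Combining: W·A⁻¹ = (kg·m²·s⁻³) · A⁻¹ = kg·m²·s⁻³·A⁻¹.
kg·m²·s⁻³·A⁻¹ is the base-SI form of the volt.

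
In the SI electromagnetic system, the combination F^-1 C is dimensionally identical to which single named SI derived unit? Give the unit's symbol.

V

F = kg⁻¹·m⁻²·s⁴·A².
So F⁻¹ = kg·m²·s⁻⁴·A⁻².
C = s·A.
Combining: F⁻¹·C = (kg·m²·s⁻⁴·A⁻²) · (s·A) = kg·m²·s⁻³·A⁻¹.
kg·m²·s⁻³·A⁻¹ is the base-SI form of the volt.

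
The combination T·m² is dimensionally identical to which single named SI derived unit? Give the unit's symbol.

T = kg·s⁻²·A⁻¹.
Combining: T·m² = (kg·s⁻²·A⁻¹) · m² = kg·m²·s⁻²·A⁻¹.
kg·m²·s⁻²·A⁻¹ is the base-SI form of the weber.

Wb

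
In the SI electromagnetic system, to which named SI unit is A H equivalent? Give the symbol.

Wb

H = kg·m²·s⁻²·A⁻².
Combining: A·H = A · (kg·m²·s⁻²·A⁻²) = kg·m²·s⁻²·A⁻¹.
kg·m²·s⁻²·A⁻¹ is the base-SI form of the weber.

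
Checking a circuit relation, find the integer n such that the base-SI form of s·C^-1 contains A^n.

C = s·A.
So C⁻¹ = s⁻¹·A⁻¹.
Combining: s·C⁻¹ = s · (s⁻¹·A⁻¹) = A⁻¹.
The exponent of A is -1.

-1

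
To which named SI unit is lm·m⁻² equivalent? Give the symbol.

lx

lm = cd.
Combining: lm·m⁻² = cd · m⁻² = m⁻²·cd.
m⁻²·cd is the base-SI form of the lux.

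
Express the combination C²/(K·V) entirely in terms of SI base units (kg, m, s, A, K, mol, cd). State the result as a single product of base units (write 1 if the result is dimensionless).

C = s·A.
So C² = s²·A².
V = kg·m²·s⁻³·A⁻¹.
So V⁻¹ = kg⁻¹·m⁻²·s³·A.
Combining: C²·K⁻¹·V⁻¹ = (s²·A²) · K⁻¹ · (kg⁻¹·m⁻²·s³·A) = kg⁻¹·m⁻²·s⁵·A³·K⁻¹.

kg⁻¹·m⁻²·s⁵·A³·K⁻¹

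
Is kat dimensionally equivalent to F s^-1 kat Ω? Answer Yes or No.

Yes

Left side:
  kat = mol/s = s⁻¹·mol (catalytic activity).
Right side:
  F = C/V (capacitance = charge per voltage),
      = A·s/(kg·m²·s⁻³·A⁻¹) (substituting C and V),
      = kg⁻¹·m⁻²·s⁴·A².
  kat = mol/s = s⁻¹·mol (catalytic activity).
  Ω = V/A (resistance = voltage per current),
      = kg·m²·s⁻³·A⁻².
  Combining: F·s⁻¹·kat·Ω = (kg⁻¹·m⁻²·s⁴·A²) · s⁻¹ · (s⁻¹·mol) · (kg·m²·s⁻³·A⁻²) = s⁻¹·mol.
Both reduce to s⁻¹·mol.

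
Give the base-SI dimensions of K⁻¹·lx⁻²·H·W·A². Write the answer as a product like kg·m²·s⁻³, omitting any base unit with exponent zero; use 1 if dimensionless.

kg²·m⁸·s⁻⁵·K⁻¹·cd⁻²

lx = lm/m² (illuminance = luminous flux per area),
    = m⁻²·cd.
So lx⁻² = m⁴·cd⁻².
H = Wb/A (inductance = flux per current),
    = kg·m²·s⁻²·A⁻².
W = J/s (power = energy per time),
    = kg·m²·s⁻³.
Combining: K⁻¹·lx⁻²·H·W·A² = K⁻¹ · (m⁴·cd⁻²) · (kg·m²·s⁻²·A⁻²) · (kg·m²·s⁻³) · A² = kg²·m⁸·s⁻⁵·K⁻¹·cd⁻².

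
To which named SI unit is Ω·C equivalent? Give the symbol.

Ω = V/A (resistance = voltage per current),
    = kg·m²·s⁻³·A⁻².
C = A·s = s·A (charge = current × time).
Combining: Ω·C = (kg·m²·s⁻³·A⁻²) · (s·A) = kg·m²·s⁻²·A⁻¹.
kg·m²·s⁻²·A⁻¹ is the base-SI form of the weber.

Wb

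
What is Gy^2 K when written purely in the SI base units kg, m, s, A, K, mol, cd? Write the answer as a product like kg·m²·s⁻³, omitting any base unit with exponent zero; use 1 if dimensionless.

m⁴·s⁻⁴·K

Gy = J/kg (absorbed dose = energy per mass),
    = m²·s⁻².
So Gy² = m⁴·s⁻⁴.
Combining: Gy²·K = (m⁴·s⁻⁴) · K = m⁴·s⁻⁴·K.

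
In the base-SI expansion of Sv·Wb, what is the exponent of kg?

1

Sv = J/kg (equivalent dose = energy per mass),
    = m²·s⁻².
Wb = V·s (flux: a volt is a weber per second),
    = kg·m²·s⁻²·A⁻¹.
Combining: Sv·Wb = (m²·s⁻²) · (kg·m²·s⁻²·A⁻¹) = kg·m⁴·s⁻⁴·A⁻¹.
The exponent of kg is 1.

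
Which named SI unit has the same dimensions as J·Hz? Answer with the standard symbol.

J = kg·m²·s⁻².
Hz = s⁻¹.
Combining: J·Hz = (kg·m²·s⁻²) · s⁻¹ = kg·m²·s⁻³.
kg·m²·s⁻³ is the base-SI form of the watt.

W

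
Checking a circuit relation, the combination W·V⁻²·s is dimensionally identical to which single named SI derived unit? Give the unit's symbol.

F

W = kg·m²·s⁻³.
V = kg·m²·s⁻³·A⁻¹.
So V⁻² = kg⁻²·m⁻⁴·s⁶·A².
Combining: W·V⁻²·s = (kg·m²·s⁻³) · (kg⁻²·m⁻⁴·s⁶·A²) · s = kg⁻¹·m⁻²·s⁴·A².
kg⁻¹·m⁻²·s⁴·A² is the base-SI form of the farad.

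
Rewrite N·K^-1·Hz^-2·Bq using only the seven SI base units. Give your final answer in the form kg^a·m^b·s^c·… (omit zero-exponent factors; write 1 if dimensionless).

N = kg·m/s² = kg·m·s⁻² (force = mass × acceleration).
Hz = 1/s = s⁻¹ (frequency is cycles per second).
So Hz⁻² = s².
Bq = 1/s = s⁻¹ (activity is decays per second).
Combining: N·K⁻¹·Hz⁻²·Bq = (kg·m·s⁻²) · K⁻¹ · s² · s⁻¹ = kg·m·s⁻¹·K⁻¹.

kg·m·s⁻¹·K⁻¹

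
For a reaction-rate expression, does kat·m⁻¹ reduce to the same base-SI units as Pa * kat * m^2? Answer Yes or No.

No

Left side:
  kat = s⁻¹·mol.
  Combining: kat·m⁻¹ = (s⁻¹·mol) · m⁻¹ = m⁻¹·s⁻¹·mol.
Right side:
  Pa = N/m² (pressure = force per area),
      = kg·m⁻¹·s⁻².
  kat = mol/s = s⁻¹·mol (catalytic activity).
  Combining: Pa·kat·m² = (kg·m⁻¹·s⁻²) · (s⁻¹·mol) · m² = kg·m·s⁻³·mol.
Left is m⁻¹·s⁻¹·mol; right is kg·m·s⁻³·mol — different.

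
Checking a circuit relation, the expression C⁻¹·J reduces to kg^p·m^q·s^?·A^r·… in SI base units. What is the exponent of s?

C = s·A.
So C⁻¹ = s⁻¹·A⁻¹.
J = kg·m²·s⁻².
Combining: C⁻¹·J = (s⁻¹·A⁻¹) · (kg·m²·s⁻²) = kg·m²·s⁻³·A⁻¹.
The exponent of s is -3.

-3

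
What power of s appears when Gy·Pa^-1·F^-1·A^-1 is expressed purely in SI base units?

-4

Gy = J/kg (absorbed dose = energy per mass),
    = m²·s⁻².
Pa = N/m² (pressure = force per area),
    = kg·m⁻¹·s⁻².
So Pa⁻¹ = kg⁻¹·m·s².
F = C/V (capacitance = charge per voltage),
    = A·s/(kg·m²·s⁻³·A⁻¹) (substituting C and V),
    = kg⁻¹·m⁻²·s⁴·A².
So F⁻¹ = kg·m²·s⁻⁴·A⁻².
Combining: Gy·Pa⁻¹·F⁻¹·A⁻¹ = (m²·s⁻²) · (kg⁻¹·m·s²) · (kg·m²·s⁻⁴·A⁻²) · A⁻¹ = m⁵·s⁻⁴·A⁻³.
The exponent of s is -4.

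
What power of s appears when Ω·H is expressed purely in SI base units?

Ω = V/A (resistance = voltage per current),
    = kg·m²·s⁻³·A⁻².
H = Wb/A (inductance = flux per current),
    = kg·m²·s⁻²·A⁻².
Combining: Ω·H = (kg·m²·s⁻³·A⁻²) · (kg·m²·s⁻²·A⁻²) = kg²·m⁴·s⁻⁵·A⁻⁴.
The exponent of s is -5.

-5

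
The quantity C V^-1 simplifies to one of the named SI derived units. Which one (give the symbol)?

C = s·A.
V = kg·m²·s⁻³·A⁻¹.
So V⁻¹ = kg⁻¹·m⁻²·s³·A.
Combining: C·V⁻¹ = (s·A) · (kg⁻¹·m⁻²·s³·A) = kg⁻¹·m⁻²·s⁴·A².
kg⁻¹·m⁻²·s⁴·A² is the base-SI form of the farad.

F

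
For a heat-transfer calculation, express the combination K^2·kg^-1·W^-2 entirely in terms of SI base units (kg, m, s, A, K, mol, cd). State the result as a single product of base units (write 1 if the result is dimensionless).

kg⁻³·m⁻⁴·s⁶·K²

W = J/s (power = energy per time),
    = kg·m²·s⁻³.
So W⁻² = kg⁻²·m⁻⁴·s⁶.
Combining: K²·kg⁻¹·W⁻² = K² · kg⁻¹ · (kg⁻²·m⁻⁴·s⁶) = kg⁻³·m⁻⁴·s⁶·K².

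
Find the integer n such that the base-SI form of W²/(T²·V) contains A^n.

3

W = J/s (power = energy per time),
    = kg·m²·s⁻³.
So W² = kg²·m⁴·s⁻⁶.
T = Wb/m² (flux density = flux per area),
    = kg·s⁻²·A⁻¹.
So T⁻² = kg⁻²·s⁴·A².
V = W/A (potential = power per current),
    = kg·m²·s⁻³·A⁻¹.
So V⁻¹ = kg⁻¹·m⁻²·s³·A.
Combining: W²·T⁻²·V⁻¹ = (kg²·m⁴·s⁻⁶) · (kg⁻²·s⁴·A²) · (kg⁻¹·m⁻²·s³·A) = kg⁻¹·m²·s·A³.
The exponent of A is 3.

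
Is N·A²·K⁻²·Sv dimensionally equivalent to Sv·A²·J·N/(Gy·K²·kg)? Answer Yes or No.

Yes

Left side:
  N = kg·m·s⁻².
  Sv = m²·s⁻².
  Combining: N·A²·K⁻²·Sv = (kg·m·s⁻²) · A² · K⁻² · (m²·s⁻²) = kg·m³·s⁻⁴·A²·K⁻².
Right side:
  Sv = m²·s⁻².
  Gy = m²·s⁻².
  So Gy⁻¹ = m⁻²·s².
  J = kg·m²·s⁻².
  N = kg·m·s⁻².
  Combining: Sv·Gy⁻¹·K⁻²·A²·kg⁻¹·J·N = (m²·s⁻²) · (m⁻²·s²) · K⁻² · A² · kg⁻¹ · (kg·m²·s⁻²) · (kg·m·s⁻²) = kg·m³·s⁻⁴·A²·K⁻².
Both reduce to kg·m³·s⁻⁴·A²·K⁻².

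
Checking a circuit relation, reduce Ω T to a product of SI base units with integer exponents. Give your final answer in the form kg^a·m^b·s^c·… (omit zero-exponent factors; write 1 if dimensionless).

kg²·m²·s⁻⁵·A⁻³

Ω = V/A (resistance = voltage per current),
    = kg·m²·s⁻³·A⁻².
T = Wb/m² (flux density = flux per area),
    = kg·s⁻²·A⁻¹.
Combining: Ω·T = (kg·m²·s⁻³·A⁻²) · (kg·s⁻²·A⁻¹) = kg²·m²·s⁻⁵·A⁻³.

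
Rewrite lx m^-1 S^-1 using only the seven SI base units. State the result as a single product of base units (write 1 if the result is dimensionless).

kg·m⁻¹·s⁻³·A⁻²·cd

lx = lm/m² (illuminance = luminous flux per area),
    = m⁻²·cd.
S = 1/Ω (conductance is reciprocal resistance),
    = kg⁻¹·m⁻²·s³·A².
So S⁻¹ = kg·m²·s⁻³·A⁻².
Combining: lx·m⁻¹·S⁻¹ = (m⁻²·cd) · m⁻¹ · (kg·m²·s⁻³·A⁻²) = kg·m⁻¹·s⁻³·A⁻²·cd.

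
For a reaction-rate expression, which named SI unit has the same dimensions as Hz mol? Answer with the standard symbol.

Hz = s⁻¹.
Combining: Hz·mol = s⁻¹ · mol = s⁻¹·mol.
s⁻¹·mol is the base-SI form of the katal.

kat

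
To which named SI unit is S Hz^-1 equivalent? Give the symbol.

S = 1/Ω (conductance is reciprocal resistance),
    = kg⁻¹·m⁻²·s³·A².
Hz = 1/s = s⁻¹ (frequency is cycles per second).
So Hz⁻¹ = s.
Combining: S·Hz⁻¹ = (kg⁻¹·m⁻²·s³·A²) · s = kg⁻¹·m⁻²·s⁴·A².
kg⁻¹·m⁻²·s⁴·A² is the base-SI form of the farad.

F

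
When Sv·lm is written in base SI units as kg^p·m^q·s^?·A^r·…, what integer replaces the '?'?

-2

Sv = m²·s⁻².
lm = cd.
Combining: Sv·lm = (m²·s⁻²) · cd = m²·s⁻²·cd.
The exponent of s is -2.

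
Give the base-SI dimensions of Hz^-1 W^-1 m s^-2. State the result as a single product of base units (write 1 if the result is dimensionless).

Hz = 1/s = s⁻¹ (frequency is cycles per second).
So Hz⁻¹ = s.
W = J/s (power = energy per time),
    = kg·m²·s⁻³.
So W⁻¹ = kg⁻¹·m⁻²·s³.
Combining: Hz⁻¹·W⁻¹·m·s⁻² = s · (kg⁻¹·m⁻²·s³) · m · s⁻² = kg⁻¹·m⁻¹·s².

kg⁻¹·m⁻¹·s²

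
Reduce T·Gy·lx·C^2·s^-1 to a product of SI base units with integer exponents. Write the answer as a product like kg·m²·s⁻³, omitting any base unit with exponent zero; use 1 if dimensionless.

kg·s⁻³·A·cd

T = Wb/m² (flux density = flux per area),
    = kg·s⁻²·A⁻¹.
Gy = J/kg (absorbed dose = energy per mass),
    = m²·s⁻².
lx = lm/m² (illuminance = luminous flux per area),
    = m⁻²·cd.
C = A·s = s·A (charge = current × time).
So C² = s²·A².
Combining: T·Gy·lx·C²·s⁻¹ = (kg·s⁻²·A⁻¹) · (m²·s⁻²) · (m⁻²·cd) · (s²·A²) · s⁻¹ = kg·s⁻³·A·cd.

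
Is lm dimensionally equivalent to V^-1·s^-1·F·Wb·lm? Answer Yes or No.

No

Left side:
  lm = cd·sr = cd (luminous flux; sr is dimensionless).
Right side:
  V = W/A (potential = power per current),
      = kg·m²·s⁻³·A⁻¹.
  So V⁻¹ = kg⁻¹·m⁻²·s³·A.
  F = C/V (capacitance = charge per voltage),
      = A·s/(kg·m²·s⁻³·A⁻¹) (substituting C and V),
      = kg⁻¹·m⁻²·s⁴·A².
  Wb = V·s (flux: a volt is a weber per second),
      = kg·m²·s⁻²·A⁻¹.
  lm = cd·sr = cd (luminous flux; sr is dimensionless).
  Combining: V⁻¹·s⁻¹·F·Wb·lm = (kg⁻¹·m⁻²·s³·A) · s⁻¹ · (kg⁻¹·m⁻²·s⁴·A²) · (kg·m²·s⁻²·A⁻¹) · cd = kg⁻¹·m⁻²·s⁴·A²·cd.
Left is cd; right is kg⁻¹·m⁻²·s⁴·A²·cd — different.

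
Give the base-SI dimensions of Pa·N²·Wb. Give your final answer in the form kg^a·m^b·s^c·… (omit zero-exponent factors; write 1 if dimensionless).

Pa = N/m² (pressure = force per area),
    = kg·m⁻¹·s⁻².
N = kg·m/s² = kg·m·s⁻² (force = mass × acceleration).
So N² = kg²·m²·s⁻⁴.
Wb = V·s (flux: a volt is a weber per second),
    = kg·m²·s⁻²·A⁻¹.
Combining: Pa·N²·Wb = (kg·m⁻¹·s⁻²) · (kg²·m²·s⁻⁴) · (kg·m²·s⁻²·A⁻¹) = kg⁴·m³·s⁻⁸·A⁻¹.

kg⁴·m³·s⁻⁸·A⁻¹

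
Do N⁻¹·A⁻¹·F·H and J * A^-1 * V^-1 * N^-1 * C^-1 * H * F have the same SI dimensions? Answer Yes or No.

Left side:
  N = kg·m/s² = kg·m·s⁻² (force = mass × acceleration).
  So N⁻¹ = kg⁻¹·m⁻¹·s².
  F = C/V (capacitance = charge per voltage),
      = A·s/(kg·m²·s⁻³·A⁻¹) (substituting C and V),
      = kg⁻¹·m⁻²·s⁴·A².
  H = Wb/A (inductance = flux per current),
      = kg·m²·s⁻²·A⁻².
  Combining: N⁻¹·A⁻¹·F·H = (kg⁻¹·m⁻¹·s²) · A⁻¹ · (kg⁻¹·m⁻²·s⁴·A²) · (kg·m²·s⁻²·A⁻²) = kg⁻¹·m⁻¹·s⁴·A⁻¹.
Right side:
  J = kg·m²·s⁻².
  V = kg·m²·s⁻³·A⁻¹.
  So V⁻¹ = kg⁻¹·m⁻²·s³·A.
  N = kg·m·s⁻².
  So N⁻¹ = kg⁻¹·m⁻¹·s².
  C = s·A.
  So C⁻¹ = s⁻¹·A⁻¹.
  H = kg·m²·s⁻²·A⁻².
  F = kg⁻¹·m⁻²·s⁴·A².
  Combining: J·A⁻¹·V⁻¹·N⁻¹·C⁻¹·H·F = (kg·m²·s⁻²) · A⁻¹ · (kg⁻¹·m⁻²·s³·A) · (kg⁻¹·m⁻¹·s²) · (s⁻¹·A⁻¹) · (kg·m²·s⁻²·A⁻²) · (kg⁻¹·m⁻²·s⁴·A²) = kg⁻¹·m⁻¹·s⁴·A⁻¹.
Both reduce to kg⁻¹·m⁻¹·s⁴·A⁻¹.

Yes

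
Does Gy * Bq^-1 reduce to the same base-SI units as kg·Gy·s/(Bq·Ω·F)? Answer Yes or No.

Left side:
  Gy = J/kg (absorbed dose = energy per mass),
      = m²·s⁻².
  Bq = 1/s = s⁻¹ (activity is decays per second).
  So Bq⁻¹ = s.
  Combining: Gy·Bq⁻¹ = (m²·s⁻²) · s = m²·s⁻¹.
Right side:
  Bq = 1/s = s⁻¹ (activity is decays per second).
  So Bq⁻¹ = s.
  Ω = V/A (resistance = voltage per current),
      = kg·m²·s⁻³·A⁻².
  So Ω⁻¹ = kg⁻¹·m⁻²·s³·A².
  Gy = J/kg (absorbed dose = energy per mass),
      = m²·s⁻².
  F = C/V (capacitance = charge per voltage),
      = A·s/(kg·m²·s⁻³·A⁻¹) (substituting C and V),
      = kg⁻¹·m⁻²·s⁴·A².
  So F⁻¹ = kg·m²·s⁻⁴·A⁻².
  Combining: Bq⁻¹·Ω⁻¹·kg·Gy·s·F⁻¹ = s · (kg⁻¹·m⁻²·s³·A²) · kg · (m²·s⁻²) · s · (kg·m²·s⁻⁴·A⁻²) = kg·m²·s⁻¹.
Left is m²·s⁻¹; right is kg·m²·s⁻¹ — different.

No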